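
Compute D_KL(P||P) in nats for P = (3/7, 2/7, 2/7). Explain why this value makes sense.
0.0000 nats

KL divergence satisfies the Gibbs inequality: D_KL(P||Q) ≥ 0 for all distributions P, Q.

D_KL(P||Q) = Σ p(x) log(p(x)/q(x))
Each term is p(x) × log_e(p(x)/p(x)) = p(x) × log_e(1) = 0, so the sum is 0.
D_KL(P||Q) = 0.0000 nats

When P = Q, the KL divergence is exactly 0, as there is no 'divergence' between identical distributions.

This non-negativity is a fundamental property: relative entropy cannot be negative because it measures how different Q is from P.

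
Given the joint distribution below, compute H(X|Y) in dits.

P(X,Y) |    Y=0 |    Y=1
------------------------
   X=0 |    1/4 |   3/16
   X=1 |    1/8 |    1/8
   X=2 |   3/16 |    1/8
0.4642 dits

Using the chain rule: H(X|Y) = H(X,Y) - H(Y)

First, compute H(X,Y) = 0.7618 dits

Marginal P(Y) = (9/16, 7/16)
H(Y) = 0.2976 dits

H(X|Y) = H(X,Y) - H(Y) = 0.7618 - 0.2976 = 0.4642 dits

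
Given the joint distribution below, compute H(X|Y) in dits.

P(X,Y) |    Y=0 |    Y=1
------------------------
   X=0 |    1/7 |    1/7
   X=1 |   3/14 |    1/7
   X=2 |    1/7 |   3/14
0.4686 dits

Using the chain rule: H(X|Y) = H(X,Y) - H(Y)

First, compute H(X,Y) = 0.7696 dits

Marginal P(Y) = (1/2, 1/2)
H(Y) = 0.3010 dits

H(X|Y) = H(X,Y) - H(Y) = 0.7696 - 0.3010 = 0.4686 dits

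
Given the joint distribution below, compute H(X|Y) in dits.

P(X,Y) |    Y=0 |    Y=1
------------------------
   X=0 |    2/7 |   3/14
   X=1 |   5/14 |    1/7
0.2962 dits

Using the chain rule: H(X|Y) = H(X,Y) - H(Y)

First, compute H(X,Y) = 0.5792 dits

Marginal P(Y) = (9/14, 5/14)
H(Y) = 0.2831 dits

H(X|Y) = H(X,Y) - H(Y) = 0.5792 - 0.2831 = 0.2962 dits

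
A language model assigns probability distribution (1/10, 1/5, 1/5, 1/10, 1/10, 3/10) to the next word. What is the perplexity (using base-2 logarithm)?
5.4507

Perplexity is 2^H (or exp(H) for natural log).

First, H = -Σ p log p = 2.4464 bits
Perplexity = 2^2.4464 = 5.4507

Interpretation: The model's uncertainty is equivalent to choosing uniformly among 5.5 options.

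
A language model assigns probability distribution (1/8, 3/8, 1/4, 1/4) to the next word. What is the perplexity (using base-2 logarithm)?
3.7467

Perplexity is 2^H (or exp(H) for natural log).

First, H = -Σ p log p = 1.9056 bits
Perplexity = 2^1.9056 = 3.7467

Interpretation: The model's uncertainty is equivalent to choosing uniformly among 3.7 options.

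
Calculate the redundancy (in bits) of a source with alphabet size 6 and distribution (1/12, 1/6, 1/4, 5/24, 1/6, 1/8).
0.0781 bits

Redundancy measures how far a source is from maximum entropy:
R = H_max - H(X)

Maximum entropy for 6 symbols: H_max = log_2(6) = 2.5850 bits
Actual entropy: H(X) = 2.5069 bits
Redundancy: R = 2.5850 - 2.5069 = 0.0781 bits

This redundancy represents potential for compression: the source could be compressed by 0.0781 bits per symbol.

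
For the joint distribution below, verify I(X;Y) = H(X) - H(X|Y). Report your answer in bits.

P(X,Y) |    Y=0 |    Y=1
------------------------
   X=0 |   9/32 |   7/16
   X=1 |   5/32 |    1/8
I(X;Y) = 0.0159 bits

Mutual information has multiple equivalent forms:
- I(X;Y) = H(X) - H(X|Y)
- I(X;Y) = H(Y) - H(Y|X)
- I(X;Y) = H(X) + H(Y) - H(X,Y)

Computing all quantities:
H(X) = 0.8571, H(Y) = 0.9887, H(X,Y) = 1.8299
H(X|Y) = 0.8412, H(Y|X) = 0.9728

Verification:
H(X) - H(X|Y) = 0.8571 - 0.8412 = 0.0159
H(Y) - H(Y|X) = 0.9887 - 0.9728 = 0.0159
H(X) + H(Y) - H(X,Y) = 0.8571 + 0.9887 - 1.8299 = 0.0159

All forms give I(X;Y) = 0.0159 bits. ✓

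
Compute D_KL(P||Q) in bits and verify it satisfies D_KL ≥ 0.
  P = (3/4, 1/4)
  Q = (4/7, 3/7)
0.0998 bits

KL divergence satisfies the Gibbs inequality: D_KL(P||Q) ≥ 0 for all distributions P, Q.

D_KL(P||Q) = Σ p(x) log(p(x)/q(x))
Term by term:
  x=0: 3/4 × log_2[(3/4)/(4/7)] = 0.2942
  x=1: 1/4 × log_2[(1/4)/(3/7)] = -0.1944
D_KL(P||Q) = 0.0998 bits

D_KL(P||Q) = 0.0998 ≥ 0 ✓

This non-negativity is a fundamental property: relative entropy cannot be negative because it measures how different Q is from P.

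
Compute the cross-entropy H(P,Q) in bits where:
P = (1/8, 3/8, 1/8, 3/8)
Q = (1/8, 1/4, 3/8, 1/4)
2.0519 bits

Cross-entropy: H(P,Q) = -Σ p(x) log q(x)

Alternatively: H(P,Q) = H(P) + D_KL(P||Q)
H(P) = 1.8113 bits
D_KL(P||Q) = 0.2406 bits

H(P,Q) = 1.8113 + 0.2406 = 2.0519 bits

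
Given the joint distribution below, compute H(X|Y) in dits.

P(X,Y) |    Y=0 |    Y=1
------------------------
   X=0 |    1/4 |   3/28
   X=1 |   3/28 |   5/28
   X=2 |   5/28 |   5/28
0.4593 dits

Using the chain rule: H(X|Y) = H(X,Y) - H(Y)

First, compute H(X,Y) = 0.7592 dits

Marginal P(Y) = (15/28, 13/28)
H(Y) = 0.2999 dits

H(X|Y) = H(X,Y) - H(Y) = 0.7592 - 0.2999 = 0.4593 dits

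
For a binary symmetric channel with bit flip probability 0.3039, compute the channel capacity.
0.1140 bits

For a binary symmetric channel (BSC) with error probability p:
Capacity C = 1 - H(p) bits per symbol

where H(p) = -p log₂(p) - (1-p) log₂(1-p) is the binary entropy function.

H(0.3039) = 0.8860 bits
C = 1 - 0.8860 = 0.1140 bits per symbol

This means we can reliably transmit up to 0.1140 bits of information per channel use.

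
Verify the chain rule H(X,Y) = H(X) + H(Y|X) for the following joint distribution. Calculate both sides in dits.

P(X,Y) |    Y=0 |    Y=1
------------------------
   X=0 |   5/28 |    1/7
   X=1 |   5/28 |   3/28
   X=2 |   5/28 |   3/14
H(X,Y) = 0.7688, H(X) = 0.4733, H(Y|X) = 0.2955 (all in dits)

Chain rule: H(X,Y) = H(X) + H(Y|X)

Left side — joint entropy directly:
H(X,Y) = -Σ p(x,y) log p(x,y) = 0.7688 dits

Right side — compute H(Y|X) from the conditional distributions:
P(X) = (9/28, 2/7, 11/28), so H(X) = 0.4733 dits
H(Y|X) = Σ_x P(X=x) · H(Y|X=x):
  P(Y|X=0) = (5/9, 4/9), H(Y|X=0) = 0.2983, weight P(X=0) = 9/28
  P(Y|X=1) = (5/8, 3/8), H(Y|X=1) = 0.2873, weight P(X=1) = 2/7
  P(Y|X=2) = (5/11, 6/11), H(Y|X=2) = 0.2992, weight P(X=2) = 11/28
H(Y|X) = 0.2955 dits

H(X) + H(Y|X) = 0.4733 + 0.2955 = 0.7688 dits

Both sides equal 0.7688 dits. ✓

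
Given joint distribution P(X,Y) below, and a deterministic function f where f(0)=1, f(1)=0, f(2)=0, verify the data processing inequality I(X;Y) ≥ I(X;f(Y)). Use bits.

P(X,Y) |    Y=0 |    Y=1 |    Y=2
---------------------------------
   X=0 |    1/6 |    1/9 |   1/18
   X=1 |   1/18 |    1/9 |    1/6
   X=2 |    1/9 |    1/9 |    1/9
I(X;Y) = 0.0839, I(X;f(Y)) = 0.0622, inequality holds: 0.0839 ≥ 0.0622

Data Processing Inequality: For any Markov chain X → Y → Z, we have I(X;Y) ≥ I(X;Z).

Here Z = f(Y) is a deterministic function of Y, forming X → Y → Z.

Original I(X;Y) = 0.0839 bits

After applying f:
P(X,Z) where Z=f(Y):
- P(X,Z=0) = P(X,Y=1) + P(X,Y=2)
- P(X,Z=1) = P(X,Y=0)

I(X;Z) = I(X;f(Y)) = 0.0622 bits

Verification: 0.0839 ≥ 0.0622 ✓

Information cannot be created by processing; the function f can only lose information about X.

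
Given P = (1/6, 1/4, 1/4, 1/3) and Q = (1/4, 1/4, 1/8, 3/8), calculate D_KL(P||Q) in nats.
0.0664 nats

KL divergence: D_KL(P||Q) = Σ p(x) log(p(x)/q(x))

Computing term by term:
  x=0: 1/6 × log_e[(1/6)/(1/4)] = 1/6 × -0.4055 = -0.0676
  x=1: 1/4 × log_e[(1/4)/(1/4)] = 1/4 × 0.0000 = 0.0000
  x=2: 1/4 × log_e[(1/4)/(1/8)] = 1/4 × 0.6931 = 0.1733
  x=3: 1/3 × log_e[(1/3)/(3/8)] = 1/3 × -0.1178 = -0.0393

D_KL(P||Q) = 0.0664 nats

Note: KL divergence is always non-negative and equals 0 iff P = Q.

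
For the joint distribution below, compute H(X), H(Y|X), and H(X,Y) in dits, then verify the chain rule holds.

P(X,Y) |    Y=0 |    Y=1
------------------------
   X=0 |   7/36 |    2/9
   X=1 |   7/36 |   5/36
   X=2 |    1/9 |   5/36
H(X,Y) = 0.7659, H(X) = 0.4680, H(Y|X) = 0.2979 (all in dits)

Chain rule: H(X,Y) = H(X) + H(Y|X)

Left side — joint entropy directly:
H(X,Y) = -Σ p(x,y) log p(x,y) = 0.7659 dits

Right side — compute H(Y|X) from the conditional distributions:
P(X) = (5/12, 1/3, 1/4), so H(X) = 0.4680 dits
H(Y|X) = Σ_x P(X=x) · H(Y|X=x):
  P(Y|X=0) = (7/15, 8/15), H(Y|X=0) = 0.3001, weight P(X=0) = 5/12
  P(Y|X=1) = (7/12, 5/12), H(Y|X=1) = 0.2950, weight P(X=1) = 1/3
  P(Y|X=2) = (4/9, 5/9), H(Y|X=2) = 0.2983, weight P(X=2) = 1/4
H(Y|X) = 0.2979 dits

H(X) + H(Y|X) = 0.4680 + 0.2979 = 0.7659 dits

Both sides equal 0.7659 dits. ✓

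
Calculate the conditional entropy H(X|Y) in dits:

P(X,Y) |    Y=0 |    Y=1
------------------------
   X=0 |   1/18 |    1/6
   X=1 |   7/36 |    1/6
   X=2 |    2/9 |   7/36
0.4505 dits

Using the chain rule: H(X|Y) = H(X,Y) - H(Y)

First, compute H(X,Y) = 0.7509 dits

Marginal P(Y) = (17/36, 19/36)
H(Y) = 0.3004 dits

H(X|Y) = H(X,Y) - H(Y) = 0.7509 - 0.3004 = 0.4505 dits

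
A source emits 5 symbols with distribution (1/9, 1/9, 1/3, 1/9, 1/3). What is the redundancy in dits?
0.0628 dits

Redundancy measures how far a source is from maximum entropy:
R = H_max - H(X)

Maximum entropy for 5 symbols: H_max = log_10(5) = 0.6990 dits
Actual entropy: H(X) = 0.6362 dits
Redundancy: R = 0.6990 - 0.6362 = 0.0628 dits

This redundancy represents potential for compression: the source could be compressed by 0.0628 dits per symbol.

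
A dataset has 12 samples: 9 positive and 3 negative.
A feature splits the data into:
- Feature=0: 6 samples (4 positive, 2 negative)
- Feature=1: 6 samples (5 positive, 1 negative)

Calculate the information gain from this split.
0.0271 bits

Information Gain = H(Y) - H(Y|Feature)

Before split:
P(positive) = 9/12 = 0.7500
H(Y) = 0.8113 bits

After split:
Feature=0: H = 0.9183 bits (weight = 6/12)
Feature=1: H = 0.6500 bits (weight = 6/12)
H(Y|Feature) = (6/12)×0.9183 + (6/12)×0.6500 = 0.7842 bits

Information Gain = 0.8113 - 0.7842 = 0.0271 bits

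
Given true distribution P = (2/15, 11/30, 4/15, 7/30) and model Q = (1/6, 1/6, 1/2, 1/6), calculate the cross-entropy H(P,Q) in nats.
1.4988 nats

Cross-entropy: H(P,Q) = -Σ p(x) log q(x)

Alternatively: H(P,Q) = H(P) + D_KL(P||Q)
H(P) = 1.3286 nats
D_KL(P||Q) = 0.1702 nats

H(P,Q) = 1.3286 + 0.1702 = 1.4988 nats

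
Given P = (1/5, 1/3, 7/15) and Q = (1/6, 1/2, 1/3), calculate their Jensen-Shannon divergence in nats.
0.0147 nats

Jensen-Shannon divergence is:
JSD(P||Q) = 0.5 × D_KL(P||M) + 0.5 × D_KL(Q||M)
where M = 0.5 × (P + Q) is the mixture distribution.

M = 0.5 × (1/5, 1/3, 7/15) + 0.5 × (1/6, 1/2, 1/3) = (0.183333, 5/12, 2/5)

D_KL(P||M) = 0.0150 nats
D_KL(Q||M) = 0.0145 nats

JSD(P||Q) = 0.5 × 0.0150 + 0.5 × 0.0145 = 0.0147 nats

Unlike KL divergence, JSD is symmetric and bounded: 0 ≤ JSD ≤ log(2).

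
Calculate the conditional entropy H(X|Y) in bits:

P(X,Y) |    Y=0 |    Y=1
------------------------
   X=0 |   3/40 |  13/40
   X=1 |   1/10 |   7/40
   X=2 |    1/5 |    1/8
1.4645 bits

Using the chain rule: H(X|Y) = H(X,Y) - H(Y)

First, compute H(X,Y) = 2.4189 bits

Marginal P(Y) = (3/8, 5/8)
H(Y) = 0.9544 bits

H(X|Y) = H(X,Y) - H(Y) = 2.4189 - 0.9544 = 1.4645 bits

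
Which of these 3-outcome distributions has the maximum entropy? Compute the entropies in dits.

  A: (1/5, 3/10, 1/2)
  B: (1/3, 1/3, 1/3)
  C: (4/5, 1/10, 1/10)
B

For a discrete distribution over n outcomes, entropy is maximized by the uniform distribution.

Computing entropies:
H(A) = 0.4472 dits
H(B) = 0.4771 dits
H(C) = 0.2775 dits

The uniform distribution (where all probabilities equal 1/3) achieves the maximum entropy of log_10(3) = 0.4771 dits.

Distribution B has the highest entropy.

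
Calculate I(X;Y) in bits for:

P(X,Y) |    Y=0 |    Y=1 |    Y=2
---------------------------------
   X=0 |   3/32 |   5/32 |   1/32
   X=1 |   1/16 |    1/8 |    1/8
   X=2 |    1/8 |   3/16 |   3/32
0.0513 bits

Mutual information: I(X;Y) = H(X) + H(Y) - H(X,Y)

Marginals:
P(X) = (9/32, 5/16, 13/32), H(X) = 1.5671 bits
P(Y) = (9/32, 15/32, 1/4), H(Y) = 1.5271 bits

Joint entropy: H(X,Y) = 3.0428 bits

I(X;Y) = 1.5671 + 1.5271 - 3.0428 = 0.0513 bits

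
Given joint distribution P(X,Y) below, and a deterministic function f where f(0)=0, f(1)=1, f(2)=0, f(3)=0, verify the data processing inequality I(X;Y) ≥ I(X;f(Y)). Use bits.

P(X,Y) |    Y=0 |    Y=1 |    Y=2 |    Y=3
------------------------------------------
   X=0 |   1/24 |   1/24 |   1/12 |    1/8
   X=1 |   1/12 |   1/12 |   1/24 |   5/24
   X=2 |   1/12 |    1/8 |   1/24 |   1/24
I(X;Y) = 0.1245, I(X;f(Y)) = 0.0505, inequality holds: 0.1245 ≥ 0.0505

Data Processing Inequality: For any Markov chain X → Y → Z, we have I(X;Y) ≥ I(X;Z).

Here Z = f(Y) is a deterministic function of Y, forming X → Y → Z.

Original I(X;Y) = 0.1245 bits

After applying f:
P(X,Z) where Z=f(Y):
- P(X,Z=0) = P(X,Y=0) + P(X,Y=2) + P(X,Y=3)
- P(X,Z=1) = P(X,Y=1)

I(X;Z) = I(X;f(Y)) = 0.0505 bits

Verification: 0.1245 ≥ 0.0505 ✓

Information cannot be created by processing; the function f can only lose information about X.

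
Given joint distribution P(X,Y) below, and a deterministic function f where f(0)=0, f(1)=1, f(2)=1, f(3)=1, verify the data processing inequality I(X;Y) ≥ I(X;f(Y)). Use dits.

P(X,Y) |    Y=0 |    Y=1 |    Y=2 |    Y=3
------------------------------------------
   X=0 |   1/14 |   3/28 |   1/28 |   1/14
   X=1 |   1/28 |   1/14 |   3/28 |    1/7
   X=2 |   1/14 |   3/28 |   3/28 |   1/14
I(X;Y) = 0.0207, I(X;f(Y)) = 0.0060, inequality holds: 0.0207 ≥ 0.0060

Data Processing Inequality: For any Markov chain X → Y → Z, we have I(X;Y) ≥ I(X;Z).

Here Z = f(Y) is a deterministic function of Y, forming X → Y → Z.

Original I(X;Y) = 0.0207 dits

After applying f:
P(X,Z) where Z=f(Y):
- P(X,Z=0) = P(X,Y=0)
- P(X,Z=1) = P(X,Y=1) + P(X,Y=2) + P(X,Y=3)

I(X;Z) = I(X;f(Y)) = 0.0060 dits

Verification: 0.0207 ≥ 0.0060 ✓

Information cannot be created by processing; the function f can only lose information about X.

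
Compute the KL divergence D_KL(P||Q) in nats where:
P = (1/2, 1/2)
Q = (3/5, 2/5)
0.0204 nats

KL divergence: D_KL(P||Q) = Σ p(x) log(p(x)/q(x))

Computing term by term:
  x=0: 1/2 × log_e[(1/2)/(3/5)] = 1/2 × -0.1823 = -0.0912
  x=1: 1/2 × log_e[(1/2)/(2/5)] = 1/2 × 0.2231 = 0.1116

D_KL(P||Q) = 0.0204 nats

Note: KL divergence is always non-negative and equals 0 iff P = Q.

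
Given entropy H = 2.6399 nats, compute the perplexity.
14.0118

Perplexity is e^H (or exp(H) for natural log).

H = 2.6399 nats
Perplexity = e^2.6399 = 14.0118

Interpretation: The model's uncertainty is equivalent to choosing uniformly among 14.0 options.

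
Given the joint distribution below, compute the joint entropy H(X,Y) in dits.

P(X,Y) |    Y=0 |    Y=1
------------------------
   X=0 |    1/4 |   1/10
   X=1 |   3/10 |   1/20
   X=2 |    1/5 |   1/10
0.7122 dits

Joint entropy is H(X,Y) = -Σ_{x,y} p(x,y) log p(x,y).

Summing over all non-zero entries:
H(X,Y) = -[1/4·log_10(1/4) + 1/10·log_10(1/10) + 3/10·log_10(3/10) + 1/20·log_10(1/20) + 1/5·log_10(1/5) + 1/10·log_10(1/10)]
H(X,Y) = 0.7122 dits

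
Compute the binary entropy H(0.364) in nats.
0.6557 nats

The binary entropy function is:
H(p) = -p log(p) - (1-p) log(1-p)

H(0.364) = -0.364 × log_e(0.364) - 0.636 × log_e(0.636)
H(0.364) = 0.6557 nats

Note: Binary entropy is maximized at p=0.5 (H=1 bit) and minimized at p=0 or p=1 (H=0).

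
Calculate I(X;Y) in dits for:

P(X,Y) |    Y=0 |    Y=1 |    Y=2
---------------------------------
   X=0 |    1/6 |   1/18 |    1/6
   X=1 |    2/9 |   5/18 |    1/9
0.0285 dits

Mutual information: I(X;Y) = H(X) + H(Y) - H(X,Y)

Marginals:
P(X) = (7/18, 11/18), H(X) = 0.2902 dits
P(Y) = (7/18, 1/3, 5/18), H(Y) = 0.4731 dits

Joint entropy: H(X,Y) = 0.7348 dits

I(X;Y) = 0.2902 + 0.4731 - 0.7348 = 0.0285 dits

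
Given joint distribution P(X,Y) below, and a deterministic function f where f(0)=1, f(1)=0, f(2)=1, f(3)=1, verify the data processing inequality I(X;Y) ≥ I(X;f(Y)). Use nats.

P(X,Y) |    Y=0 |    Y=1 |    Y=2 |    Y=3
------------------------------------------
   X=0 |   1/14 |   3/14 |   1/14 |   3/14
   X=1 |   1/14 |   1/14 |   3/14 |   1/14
I(X;Y) = 0.1019, I(X;f(Y)) = 0.0271, inequality holds: 0.1019 ≥ 0.0271

Data Processing Inequality: For any Markov chain X → Y → Z, we have I(X;Y) ≥ I(X;Z).

Here Z = f(Y) is a deterministic function of Y, forming X → Y → Z.

Original I(X;Y) = 0.1019 nats

After applying f:
P(X,Z) where Z=f(Y):
- P(X,Z=0) = P(X,Y=1)
- P(X,Z=1) = P(X,Y=0) + P(X,Y=2) + P(X,Y=3)

I(X;Z) = I(X;f(Y)) = 0.0271 nats

Verification: 0.1019 ≥ 0.0271 ✓

Information cannot be created by processing; the function f can only lose information about X.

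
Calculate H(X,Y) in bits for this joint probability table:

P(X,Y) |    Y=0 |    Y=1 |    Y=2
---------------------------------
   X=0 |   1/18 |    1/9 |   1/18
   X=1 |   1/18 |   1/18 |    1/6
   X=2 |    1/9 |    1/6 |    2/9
2.9749 bits

Joint entropy is H(X,Y) = -Σ_{x,y} p(x,y) log p(x,y).

Summing over all non-zero entries:
H(X,Y) = -[1/18·log_2(1/18) + 1/9·log_2(1/9) + 1/18·log_2(1/18) + 1/18·log_2(1/18) + 1/18·log_2(1/18) + 1/6·log_2(1/6) + 1/9·log_2(1/9) + 1/6·log_2(1/6) + 2/9·log_2(2/9)]
H(X,Y) = 2.9749 bits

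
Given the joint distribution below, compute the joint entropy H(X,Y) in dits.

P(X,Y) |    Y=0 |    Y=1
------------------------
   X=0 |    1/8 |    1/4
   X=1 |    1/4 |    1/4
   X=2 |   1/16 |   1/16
0.7149 dits

Joint entropy is H(X,Y) = -Σ_{x,y} p(x,y) log p(x,y).

Summing over all non-zero entries:
H(X,Y) = -[1/8·log_10(1/8) + 1/4·log_10(1/4) + 1/4·log_10(1/4) + 1/4·log_10(1/4) + 1/16·log_10(1/16) + 1/16·log_10(1/16)]
H(X,Y) = 0.7149 dits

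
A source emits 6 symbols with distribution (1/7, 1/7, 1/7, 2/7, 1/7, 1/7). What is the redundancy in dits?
0.0191 dits

Redundancy measures how far a source is from maximum entropy:
R = H_max - H(X)

Maximum entropy for 6 symbols: H_max = log_10(6) = 0.7782 dits
Actual entropy: H(X) = 0.7591 dits
Redundancy: R = 0.7782 - 0.7591 = 0.0191 dits

This redundancy represents potential for compression: the source could be compressed by 0.0191 dits per symbol.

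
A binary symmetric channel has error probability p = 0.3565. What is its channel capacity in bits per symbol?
0.0603 bits

For a binary symmetric channel (BSC) with error probability p:
Capacity C = 1 - H(p) bits per symbol

where H(p) = -p log₂(p) - (1-p) log₂(1-p) is the binary entropy function.

H(0.3565) = 0.9397 bits
C = 1 - 0.9397 = 0.0603 bits per symbol

This means we can reliably transmit up to 0.0603 bits of information per channel use.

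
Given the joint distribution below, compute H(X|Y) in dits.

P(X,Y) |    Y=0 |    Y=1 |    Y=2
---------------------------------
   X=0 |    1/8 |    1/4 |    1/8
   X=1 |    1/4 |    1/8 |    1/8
0.2826 dits

Using the chain rule: H(X|Y) = H(X,Y) - H(Y)

First, compute H(X,Y) = 0.7526 dits

Marginal P(Y) = (3/8, 3/8, 1/4)
H(Y) = 0.4700 dits

H(X|Y) = H(X,Y) - H(Y) = 0.7526 - 0.4700 = 0.2826 dits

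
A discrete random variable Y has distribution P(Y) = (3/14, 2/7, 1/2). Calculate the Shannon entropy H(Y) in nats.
1.0346 nats

Shannon entropy is H(X) = -Σ p(x) log p(x).

For P = (3/14, 2/7, 1/2):
H = -3/14 × log_e(3/14) -2/7 × log_e(2/7) -1/2 × log_e(1/2)
H = 1.0346 nats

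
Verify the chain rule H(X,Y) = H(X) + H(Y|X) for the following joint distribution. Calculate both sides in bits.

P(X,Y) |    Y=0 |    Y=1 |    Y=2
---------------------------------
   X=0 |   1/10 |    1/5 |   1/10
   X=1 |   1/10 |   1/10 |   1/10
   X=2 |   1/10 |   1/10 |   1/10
H(X,Y) = 3.1219, H(X) = 1.5710, H(Y|X) = 1.5510 (all in bits)

Chain rule: H(X,Y) = H(X) + H(Y|X)

Left side — joint entropy directly:
H(X,Y) = -Σ p(x,y) log p(x,y) = 3.1219 bits

Right side — compute H(Y|X) from the conditional distributions:
P(X) = (2/5, 3/10, 3/10), so H(X) = 1.5710 bits
H(Y|X) = Σ_x P(X=x) · H(Y|X=x):
  P(Y|X=0) = (1/4, 1/2, 1/4), H(Y|X=0) = 1.5000, weight P(X=0) = 2/5
  P(Y|X=1) = (1/3, 1/3, 1/3), H(Y|X=1) = 1.5850, weight P(X=1) = 3/10
  P(Y|X=2) = (1/3, 1/3, 1/3), H(Y|X=2) = 1.5850, weight P(X=2) = 3/10
H(Y|X) = 1.5510 bits

H(X) + H(Y|X) = 1.5710 + 1.5510 = 3.1219 bits

Both sides equal 3.1219 bits. ✓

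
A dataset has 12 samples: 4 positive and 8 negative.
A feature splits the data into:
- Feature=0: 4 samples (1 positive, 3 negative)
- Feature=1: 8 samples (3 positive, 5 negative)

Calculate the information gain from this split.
0.0116 bits

Information Gain = H(Y) - H(Y|Feature)

Before split:
P(positive) = 4/12 = 0.3333
H(Y) = 0.9183 bits

After split:
Feature=0: H = 0.8113 bits (weight = 4/12)
Feature=1: H = 0.9544 bits (weight = 8/12)
H(Y|Feature) = (4/12)×0.8113 + (8/12)×0.9544 = 0.9067 bits

Information Gain = 0.9183 - 0.9067 = 0.0116 bits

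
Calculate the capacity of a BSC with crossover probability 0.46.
0.0046 bits

For a binary symmetric channel (BSC) with error probability p:
Capacity C = 1 - H(p) bits per symbol

where H(p) = -p log₂(p) - (1-p) log₂(1-p) is the binary entropy function.

H(0.46) = 0.9954 bits
C = 1 - 0.9954 = 0.0046 bits per symbol

This means we can reliably transmit up to 0.0046 bits of information per channel use.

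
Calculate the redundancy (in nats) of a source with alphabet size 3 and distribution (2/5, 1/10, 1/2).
0.1553 nats

Redundancy measures how far a source is from maximum entropy:
R = H_max - H(X)

Maximum entropy for 3 symbols: H_max = log_e(3) = 1.0986 nats
Actual entropy: H(X) = 0.9433 nats
Redundancy: R = 1.0986 - 0.9433 = 0.1553 nats

This redundancy represents potential for compression: the source could be compressed by 0.1553 nats per symbol.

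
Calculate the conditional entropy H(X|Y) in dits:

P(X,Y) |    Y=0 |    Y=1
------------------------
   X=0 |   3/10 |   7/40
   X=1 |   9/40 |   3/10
0.2915 dits

Using the chain rule: H(X|Y) = H(X,Y) - H(Y)

First, compute H(X,Y) = 0.5920 dits

Marginal P(Y) = (21/40, 19/40)
H(Y) = 0.3005 dits

H(X|Y) = H(X,Y) - H(Y) = 0.5920 - 0.3005 = 0.2915 dits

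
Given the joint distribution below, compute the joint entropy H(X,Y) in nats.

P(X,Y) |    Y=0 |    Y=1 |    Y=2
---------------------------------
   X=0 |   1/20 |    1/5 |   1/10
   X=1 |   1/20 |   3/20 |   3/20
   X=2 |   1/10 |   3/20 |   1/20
2.0855 nats

Joint entropy is H(X,Y) = -Σ_{x,y} p(x,y) log p(x,y).

Summing over all non-zero entries:
H(X,Y) = -[1/20·log_e(1/20) + 1/5·log_e(1/5) + 1/10·log_e(1/10) + 1/20·log_e(1/20) + 3/20·log_e(3/20) + 3/20·log_e(3/20) + 1/10·log_e(1/10) + 3/20·log_e(3/20) + 1/20·log_e(1/20)]
H(X,Y) = 2.0855 nats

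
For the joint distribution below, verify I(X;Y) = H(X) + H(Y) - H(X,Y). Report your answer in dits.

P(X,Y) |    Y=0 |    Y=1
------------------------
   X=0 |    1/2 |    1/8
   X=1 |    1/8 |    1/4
I(X;Y) = 0.0478 dits

Mutual information has multiple equivalent forms:
- I(X;Y) = H(X) - H(X|Y)
- I(X;Y) = H(Y) - H(Y|X)
- I(X;Y) = H(X) + H(Y) - H(X,Y)

Computing all quantities:
H(X) = 0.2873, H(Y) = 0.2873, H(X,Y) = 0.5268
H(X|Y) = 0.2395, H(Y|X) = 0.2395

Verification:
H(X) - H(X|Y) = 0.2873 - 0.2395 = 0.0478
H(Y) - H(Y|X) = 0.2873 - 0.2395 = 0.0478
H(X) + H(Y) - H(X,Y) = 0.2873 + 0.2873 - 0.5268 = 0.0478

All forms give I(X;Y) = 0.0478 dits. ✓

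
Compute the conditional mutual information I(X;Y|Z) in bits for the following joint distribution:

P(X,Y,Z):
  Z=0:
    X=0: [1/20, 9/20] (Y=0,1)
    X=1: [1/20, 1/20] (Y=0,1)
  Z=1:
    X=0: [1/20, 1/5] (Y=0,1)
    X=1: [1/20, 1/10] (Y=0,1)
0.0618 bits

Conditional mutual information: I(X;Y|Z) = H(X|Z) + H(Y|Z) - H(X,Y|Z)

H(Z) = 0.9710
H(X,Z) = 1.7427 → H(X|Z) = 0.7718
H(Y,Z) = 1.6855 → H(Y|Z) = 0.7145
H(X,Y,Z) = 2.3955 → H(X,Y|Z) = 1.4245

I(X;Y|Z) = 0.7718 + 0.7145 - 1.4245 = 0.0618 bits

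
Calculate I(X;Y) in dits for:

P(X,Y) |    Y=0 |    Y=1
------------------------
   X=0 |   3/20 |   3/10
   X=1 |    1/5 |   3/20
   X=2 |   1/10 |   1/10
0.0104 dits

Mutual information: I(X;Y) = H(X) + H(Y) - H(X,Y)

Marginals:
P(X) = (9/20, 7/20, 1/5), H(X) = 0.4554 dits
P(Y) = (9/20, 11/20), H(Y) = 0.2989 dits

Joint entropy: H(X,Y) = 0.7438 dits

I(X;Y) = 0.4554 + 0.2989 - 0.7438 = 0.0104 dits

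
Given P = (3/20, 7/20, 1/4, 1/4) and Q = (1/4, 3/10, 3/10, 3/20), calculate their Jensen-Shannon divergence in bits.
0.0213 bits

Jensen-Shannon divergence is:
JSD(P||Q) = 0.5 × D_KL(P||M) + 0.5 × D_KL(Q||M)
where M = 0.5 × (P + Q) is the mixture distribution.

M = 0.5 × (3/20, 7/20, 1/4, 1/4) + 0.5 × (1/4, 3/10, 3/10, 3/20) = (1/5, 13/40, 11/40, 1/5)

D_KL(P||M) = 0.0213 bits
D_KL(Q||M) = 0.0212 bits

JSD(P||Q) = 0.5 × 0.0213 + 0.5 × 0.0212 = 0.0213 bits

Unlike KL divergence, JSD is symmetric and bounded: 0 ≤ JSD ≤ log(2).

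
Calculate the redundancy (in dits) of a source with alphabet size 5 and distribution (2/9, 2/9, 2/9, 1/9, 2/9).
0.0123 dits

Redundancy measures how far a source is from maximum entropy:
R = H_max - H(X)

Maximum entropy for 5 symbols: H_max = log_10(5) = 0.6990 dits
Actual entropy: H(X) = 0.6867 dits
Redundancy: R = 0.6990 - 0.6867 = 0.0123 dits

This redundancy represents potential for compression: the source could be compressed by 0.0123 dits per symbol.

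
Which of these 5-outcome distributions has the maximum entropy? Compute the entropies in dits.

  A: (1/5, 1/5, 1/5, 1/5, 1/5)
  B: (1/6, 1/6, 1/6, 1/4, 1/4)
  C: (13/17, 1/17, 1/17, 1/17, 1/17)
A

For a discrete distribution over n outcomes, entropy is maximized by the uniform distribution.

Computing entropies:
H(A) = 0.6990 dits
H(B) = 0.6901 dits
H(C) = 0.3786 dits

The uniform distribution (where all probabilities equal 1/5) achieves the maximum entropy of log_10(5) = 0.6990 dits.

Distribution A has the highest entropy.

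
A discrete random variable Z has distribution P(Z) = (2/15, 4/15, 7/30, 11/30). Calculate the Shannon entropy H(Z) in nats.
1.3286 nats

Shannon entropy is H(X) = -Σ p(x) log p(x).

For P = (2/15, 4/15, 7/30, 11/30):
H = -2/15 × log_e(2/15) -4/15 × log_e(4/15) -7/30 × log_e(7/30) -11/30 × log_e(11/30)
H = 1.3286 nats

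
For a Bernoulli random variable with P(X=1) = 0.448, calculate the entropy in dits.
0.2987 dits

The binary entropy function is:
H(p) = -p log(p) - (1-p) log(1-p)

H(0.448) = -0.448 × log_10(0.448) - 0.552 × log_10(0.552)
H(0.448) = 0.2987 dits

Note: Binary entropy is maximized at p=0.5 (H=1 bit) and minimized at p=0 or p=1 (H=0).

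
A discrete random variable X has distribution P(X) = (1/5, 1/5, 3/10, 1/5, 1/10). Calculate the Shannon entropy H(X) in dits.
0.6762 dits

Shannon entropy is H(X) = -Σ p(x) log p(x).

For P = (1/5, 1/5, 3/10, 1/5, 1/10):
H = -1/5 × log_10(1/5) -1/5 × log_10(1/5) -3/10 × log_10(3/10) -1/5 × log_10(1/5) -1/10 × log_10(1/10)
H = 0.6762 dits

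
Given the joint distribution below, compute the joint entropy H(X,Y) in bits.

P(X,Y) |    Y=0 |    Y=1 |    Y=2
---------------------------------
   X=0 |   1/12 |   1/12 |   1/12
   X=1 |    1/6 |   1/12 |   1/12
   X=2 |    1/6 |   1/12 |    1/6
3.0850 bits

Joint entropy is H(X,Y) = -Σ_{x,y} p(x,y) log p(x,y).

Summing over all non-zero entries:
H(X,Y) = -[1/12·log_2(1/12) + 1/12·log_2(1/12) + 1/12·log_2(1/12) + 1/6·log_2(1/6) + 1/12·log_2(1/12) + 1/12·log_2(1/12) + 1/6·log_2(1/6) + 1/12·log_2(1/12) + 1/6·log_2(1/6)]
H(X,Y) = 3.0850 bits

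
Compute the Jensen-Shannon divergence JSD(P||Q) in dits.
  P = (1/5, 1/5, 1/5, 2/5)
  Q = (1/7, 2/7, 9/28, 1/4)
0.0096 dits

Jensen-Shannon divergence is:
JSD(P||Q) = 0.5 × D_KL(P||M) + 0.5 × D_KL(Q||M)
where M = 0.5 × (P + Q) is the mixture distribution.

M = 0.5 × (1/5, 1/5, 1/5, 2/5) + 0.5 × (1/7, 2/7, 9/28, 1/4) = (6/35, 0.242857, 0.260714, 13/40)

D_KL(P||M) = 0.0096 dits
D_KL(Q||M) = 0.0096 dits

JSD(P||Q) = 0.5 × 0.0096 + 0.5 × 0.0096 = 0.0096 dits

Unlike KL divergence, JSD is symmetric and bounded: 0 ≤ JSD ≤ log(2).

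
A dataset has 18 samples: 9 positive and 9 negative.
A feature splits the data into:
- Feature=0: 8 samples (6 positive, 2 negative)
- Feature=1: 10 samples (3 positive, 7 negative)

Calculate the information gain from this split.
0.1498 bits

Information Gain = H(Y) - H(Y|Feature)

Before split:
P(positive) = 9/18 = 0.5000
H(Y) = 1.0000 bits

After split:
Feature=0: H = 0.8113 bits (weight = 8/18)
Feature=1: H = 0.8813 bits (weight = 10/18)
H(Y|Feature) = (8/18)×0.8113 + (10/18)×0.8813 = 0.8502 bits

Information Gain = 1.0000 - 0.8502 = 0.1498 bits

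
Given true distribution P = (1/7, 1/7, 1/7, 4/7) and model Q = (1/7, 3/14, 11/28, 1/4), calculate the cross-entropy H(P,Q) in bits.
2.0540 bits

Cross-entropy: H(P,Q) = -Σ p(x) log q(x)

Alternatively: H(P,Q) = H(P) + D_KL(P||Q)
H(P) = 1.6645 bits
D_KL(P||Q) = 0.3895 bits

H(P,Q) = 1.6645 + 0.3895 = 2.0540 bits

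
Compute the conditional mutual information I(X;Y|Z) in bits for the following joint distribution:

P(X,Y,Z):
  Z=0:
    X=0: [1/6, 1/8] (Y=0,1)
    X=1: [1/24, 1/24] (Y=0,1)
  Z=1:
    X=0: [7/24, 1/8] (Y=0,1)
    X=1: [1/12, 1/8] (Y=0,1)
0.0383 bits

Conditional mutual information: I(X;Y|Z) = H(X|Z) + H(Y|Z) - H(X,Y|Z)

H(Z) = 0.9544
H(X,Z) = 1.8149 → H(X|Z) = 0.8605
H(Y,Z) = 1.9329 → H(Y|Z) = 0.9785
H(X,Y,Z) = 2.7551 → H(X,Y|Z) = 1.8007

I(X;Y|Z) = 0.8605 + 0.9785 - 1.8007 = 0.0383 bits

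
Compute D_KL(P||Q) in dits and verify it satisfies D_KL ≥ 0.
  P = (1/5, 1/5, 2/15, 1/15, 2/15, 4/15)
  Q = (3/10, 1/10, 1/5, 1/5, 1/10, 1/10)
0.1000 dits

KL divergence satisfies the Gibbs inequality: D_KL(P||Q) ≥ 0 for all distributions P, Q.

D_KL(P||Q) = Σ p(x) log(p(x)/q(x))
Term by term:
  x=0: 1/5 × log_10[(1/5)/(3/10)] = -0.0352
  x=1: 1/5 × log_10[(1/5)/(1/10)] = 0.0602
  x=2: 2/15 × log_10[(2/15)/(1/5)] = -0.0235
  x=3: 1/15 × log_10[(1/15)/(1/5)] = -0.0318
  x=4: 2/15 × log_10[(2/15)/(1/10)] = 0.0167
  x=5: 4/15 × log_10[(4/15)/(1/10)] = 0.1136
D_KL(P||Q) = 0.1000 dits

D_KL(P||Q) = 0.1000 ≥ 0 ✓

This non-negativity is a fundamental property: relative entropy cannot be negative because it measures how different Q is from P.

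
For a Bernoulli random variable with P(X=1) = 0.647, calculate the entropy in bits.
0.9367 bits

The binary entropy function is:
H(p) = -p log(p) - (1-p) log(1-p)

H(0.647) = -0.647 × log_2(0.647) - 0.353 × log_2(0.353)
H(0.647) = 0.9367 bits

Note: Binary entropy is maximized at p=0.5 (H=1 bit) and minimized at p=0 or p=1 (H=0).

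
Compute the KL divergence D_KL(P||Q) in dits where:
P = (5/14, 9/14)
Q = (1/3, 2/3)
0.0005 dits

KL divergence: D_KL(P||Q) = Σ p(x) log(p(x)/q(x))

Computing term by term:
  x=0: 5/14 × log_10[(5/14)/(1/3)] = 5/14 × 0.0300 = 0.0107
  x=1: 9/14 × log_10[(9/14)/(2/3)] = 9/14 × -0.0158 = -0.0102

D_KL(P||Q) = 0.0005 dits

Note: KL divergence is always non-negative and equals 0 iff P = Q.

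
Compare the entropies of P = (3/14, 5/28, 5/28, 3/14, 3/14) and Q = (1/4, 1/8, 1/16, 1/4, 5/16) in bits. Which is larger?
P

Computing entropies in bits:
H(P) = 2.3163
H(Q) = 2.1494

Distribution P has higher entropy.

Intuition: The distribution closer to uniform (more spread out) has higher entropy.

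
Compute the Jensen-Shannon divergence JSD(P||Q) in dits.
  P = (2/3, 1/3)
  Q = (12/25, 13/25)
0.0078 dits

Jensen-Shannon divergence is:
JSD(P||Q) = 0.5 × D_KL(P||M) + 0.5 × D_KL(Q||M)
where M = 0.5 × (P + Q) is the mixture distribution.

M = 0.5 × (2/3, 1/3) + 0.5 × (12/25, 13/25) = (0.573333, 0.426667)

D_KL(P||M) = 0.0079 dits
D_KL(Q||M) = 0.0076 dits

JSD(P||Q) = 0.5 × 0.0079 + 0.5 × 0.0076 = 0.0078 dits

Unlike KL divergence, JSD is symmetric and bounded: 0 ≤ JSD ≤ log(2).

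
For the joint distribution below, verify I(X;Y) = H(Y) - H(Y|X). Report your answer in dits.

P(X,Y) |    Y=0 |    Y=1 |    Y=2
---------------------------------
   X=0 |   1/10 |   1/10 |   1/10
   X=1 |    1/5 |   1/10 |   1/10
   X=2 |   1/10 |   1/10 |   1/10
I(X;Y) = 0.0060 dits

Mutual information has multiple equivalent forms:
- I(X;Y) = H(X) - H(X|Y)
- I(X;Y) = H(Y) - H(Y|X)
- I(X;Y) = H(X) + H(Y) - H(X,Y)

Computing all quantities:
H(X) = 0.4729, H(Y) = 0.4729, H(X,Y) = 0.9398
H(X|Y) = 0.4669, H(Y|X) = 0.4669

Verification:
H(X) - H(X|Y) = 0.4729 - 0.4669 = 0.0060
H(Y) - H(Y|X) = 0.4729 - 0.4669 = 0.0060
H(X) + H(Y) - H(X,Y) = 0.4729 + 0.4729 - 0.9398 = 0.0060

All forms give I(X;Y) = 0.0060 dits. ✓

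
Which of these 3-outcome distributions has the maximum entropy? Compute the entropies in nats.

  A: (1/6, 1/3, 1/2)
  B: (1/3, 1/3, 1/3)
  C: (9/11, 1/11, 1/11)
B

For a discrete distribution over n outcomes, entropy is maximized by the uniform distribution.

Computing entropies:
H(A) = 1.0114 nats
H(B) = 1.0986 nats
H(C) = 0.6002 nats

The uniform distribution (where all probabilities equal 1/3) achieves the maximum entropy of log_e(3) = 1.0986 nats.

Distribution B has the highest entropy.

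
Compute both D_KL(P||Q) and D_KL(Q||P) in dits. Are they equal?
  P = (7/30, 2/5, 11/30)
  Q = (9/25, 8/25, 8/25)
D_KL(P||Q) = 0.0165, D_KL(Q||P) = 0.0179

KL divergence is not symmetric: D_KL(P||Q) ≠ D_KL(Q||P) in general.

D_KL(P||Q) = 0.0165 dits
D_KL(Q||P) = 0.0179 dits

No, they are not equal!

This asymmetry is why KL divergence is not a true distance metric.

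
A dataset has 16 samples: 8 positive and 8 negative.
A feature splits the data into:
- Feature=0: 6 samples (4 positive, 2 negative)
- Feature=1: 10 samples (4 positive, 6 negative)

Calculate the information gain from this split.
0.0488 bits

Information Gain = H(Y) - H(Y|Feature)

Before split:
P(positive) = 8/16 = 0.5000
H(Y) = 1.0000 bits

After split:
Feature=0: H = 0.9183 bits (weight = 6/16)
Feature=1: H = 0.9710 bits (weight = 10/16)
H(Y|Feature) = (6/16)×0.9183 + (10/16)×0.9710 = 0.9512 bits

Information Gain = 1.0000 - 0.9512 = 0.0488 bits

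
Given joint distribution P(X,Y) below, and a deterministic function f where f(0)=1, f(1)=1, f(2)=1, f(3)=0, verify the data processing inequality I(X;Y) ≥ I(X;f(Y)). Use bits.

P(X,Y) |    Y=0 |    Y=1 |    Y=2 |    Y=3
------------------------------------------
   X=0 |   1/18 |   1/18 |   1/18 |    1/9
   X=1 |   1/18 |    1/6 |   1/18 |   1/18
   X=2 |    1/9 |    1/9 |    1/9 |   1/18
I(X;Y) = 0.0852, I(X;f(Y)) = 0.0477, inequality holds: 0.0852 ≥ 0.0477

Data Processing Inequality: For any Markov chain X → Y → Z, we have I(X;Y) ≥ I(X;Z).

Here Z = f(Y) is a deterministic function of Y, forming X → Y → Z.

Original I(X;Y) = 0.0852 bits

After applying f:
P(X,Z) where Z=f(Y):
- P(X,Z=0) = P(X,Y=3)
- P(X,Z=1) = P(X,Y=0) + P(X,Y=1) + P(X,Y=2)

I(X;Z) = I(X;f(Y)) = 0.0477 bits

Verification: 0.0852 ≥ 0.0477 ✓

Information cannot be created by processing; the function f can only lose information about X.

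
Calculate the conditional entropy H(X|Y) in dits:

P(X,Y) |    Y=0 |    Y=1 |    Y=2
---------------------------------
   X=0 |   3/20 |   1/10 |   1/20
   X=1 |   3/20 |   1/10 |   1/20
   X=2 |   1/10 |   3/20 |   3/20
0.4552 dits

Using the chain rule: H(X|Y) = H(X,Y) - H(Y)

First, compute H(X,Y) = 0.9244 dits

Marginal P(Y) = (2/5, 7/20, 1/4)
H(Y) = 0.4693 dits

H(X|Y) = H(X,Y) - H(Y) = 0.9244 - 0.4693 = 0.4552 dits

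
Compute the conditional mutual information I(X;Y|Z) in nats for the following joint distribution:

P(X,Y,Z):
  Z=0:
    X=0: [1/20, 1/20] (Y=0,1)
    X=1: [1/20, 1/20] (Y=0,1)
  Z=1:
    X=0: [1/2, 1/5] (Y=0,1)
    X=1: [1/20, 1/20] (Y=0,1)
0.0088 nats

Conditional mutual information: I(X;Y|Z) = H(X|Z) + H(Y|Z) - H(X,Y|Z)

H(Z) = 0.5004
H(X,Z) = 0.9404 → H(X|Z) = 0.4400
H(Y,Z) = 1.1359 → H(Y|Z) = 0.6355
H(X,Y,Z) = 1.5672 → H(X,Y|Z) = 1.0668

I(X;Y|Z) = 0.4400 + 0.6355 - 1.0668 = 0.0088 nats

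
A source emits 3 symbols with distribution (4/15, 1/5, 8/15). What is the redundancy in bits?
0.1284 bits

Redundancy measures how far a source is from maximum entropy:
R = H_max - H(X)

Maximum entropy for 3 symbols: H_max = log_2(3) = 1.5850 bits
Actual entropy: H(X) = 1.4566 bits
Redundancy: R = 1.5850 - 1.4566 = 0.1284 bits

This redundancy represents potential for compression: the source could be compressed by 0.1284 bits per symbol.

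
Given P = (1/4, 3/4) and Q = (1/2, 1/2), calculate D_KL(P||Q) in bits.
0.1887 bits

KL divergence: D_KL(P||Q) = Σ p(x) log(p(x)/q(x))

Computing term by term:
  x=0: 1/4 × log_2[(1/4)/(1/2)] = 1/4 × -1.0000 = -0.2500
  x=1: 3/4 × log_2[(3/4)/(1/2)] = 3/4 × 0.5850 = 0.4387

D_KL(P||Q) = 0.1887 bits

Note: KL divergence is always non-negative and equals 0 iff P = Q.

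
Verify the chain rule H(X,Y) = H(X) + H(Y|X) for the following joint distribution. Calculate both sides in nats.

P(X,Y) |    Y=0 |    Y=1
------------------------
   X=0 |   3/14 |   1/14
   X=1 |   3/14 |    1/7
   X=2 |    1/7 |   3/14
H(X,Y) = 1.7348, H(X) = 1.0934, H(Y|X) = 0.6414 (all in nats)

Chain rule: H(X,Y) = H(X) + H(Y|X)

Left side — joint entropy directly:
H(X,Y) = -Σ p(x,y) log p(x,y) = 1.7348 nats

Right side — compute H(Y|X) from the conditional distributions:
P(X) = (2/7, 5/14, 5/14), so H(X) = 1.0934 nats
H(Y|X) = Σ_x P(X=x) · H(Y|X=x):
  P(Y|X=0) = (3/4, 1/4), H(Y|X=0) = 0.5623, weight P(X=0) = 2/7
  P(Y|X=1) = (3/5, 2/5), H(Y|X=1) = 0.6730, weight P(X=1) = 5/14
  P(Y|X=2) = (2/5, 3/5), H(Y|X=2) = 0.6730, weight P(X=2) = 5/14
H(Y|X) = 0.6414 nats

H(X) + H(Y|X) = 1.0934 + 0.6414 = 1.7348 nats

Both sides equal 1.7348 nats. ✓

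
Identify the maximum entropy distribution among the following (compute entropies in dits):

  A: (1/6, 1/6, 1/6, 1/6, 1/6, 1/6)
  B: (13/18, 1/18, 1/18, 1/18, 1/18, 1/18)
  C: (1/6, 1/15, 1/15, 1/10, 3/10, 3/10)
A

For a discrete distribution over n outcomes, entropy is maximized by the uniform distribution.

Computing entropies:
H(A) = 0.7782 dits
H(B) = 0.4508 dits
H(C) = 0.7002 dits

The uniform distribution (where all probabilities equal 1/6) achieves the maximum entropy of log_10(6) = 0.7782 dits.

Distribution A has the highest entropy.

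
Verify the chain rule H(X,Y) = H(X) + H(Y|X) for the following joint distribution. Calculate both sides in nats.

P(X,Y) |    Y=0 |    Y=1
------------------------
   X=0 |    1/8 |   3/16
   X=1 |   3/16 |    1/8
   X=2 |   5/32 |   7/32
H(X,Y) = 1.7701, H(X) = 1.0948, H(Y|X) = 0.6753 (all in nats)

Chain rule: H(X,Y) = H(X) + H(Y|X)

Left side — joint entropy directly:
H(X,Y) = -Σ p(x,y) log p(x,y) = 1.7701 nats

Right side — compute H(Y|X) from the conditional distributions:
P(X) = (5/16, 5/16, 3/8), so H(X) = 1.0948 nats
H(Y|X) = Σ_x P(X=x) · H(Y|X=x):
  P(Y|X=0) = (2/5, 3/5), H(Y|X=0) = 0.6730, weight P(X=0) = 5/16
  P(Y|X=1) = (3/5, 2/5), H(Y|X=1) = 0.6730, weight P(X=1) = 5/16
  P(Y|X=2) = (5/12, 7/12), H(Y|X=2) = 0.6792, weight P(X=2) = 3/8
H(Y|X) = 0.6753 nats

H(X) + H(Y|X) = 1.0948 + 0.6753 = 1.7701 nats

Both sides equal 1.7701 nats. ✓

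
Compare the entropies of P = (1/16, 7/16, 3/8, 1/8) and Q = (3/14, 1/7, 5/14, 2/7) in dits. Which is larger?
Q

Computing entropies in dits:
H(P) = 0.5050
H(Q) = 0.5792

Distribution Q has higher entropy.

Intuition: The distribution closer to uniform (more spread out) has higher entropy.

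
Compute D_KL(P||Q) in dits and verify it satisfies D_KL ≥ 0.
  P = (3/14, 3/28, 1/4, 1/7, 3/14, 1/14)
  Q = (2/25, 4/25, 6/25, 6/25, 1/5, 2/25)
0.0482 dits

KL divergence satisfies the Gibbs inequality: D_KL(P||Q) ≥ 0 for all distributions P, Q.

D_KL(P||Q) = Σ p(x) log(p(x)/q(x))
Term by term:
  x=0: 3/14 × log_10[(3/14)/(2/25)] = 0.0917
  x=1: 3/28 × log_10[(3/28)/(4/25)] = -0.0187
  x=2: 1/4 × log_10[(1/4)/(6/25)] = 0.0044
  x=3: 1/7 × log_10[(1/7)/(6/25)] = -0.0322
  x=4: 3/14 × log_10[(3/14)/(1/5)] = 0.0064
  x=5: 1/14 × log_10[(1/14)/(2/25)] = -0.0035
D_KL(P||Q) = 0.0482 dits

D_KL(P||Q) = 0.0482 ≥ 0 ✓

This non-negativity is a fundamental property: relative entropy cannot be negative because it measures how different Q is from P.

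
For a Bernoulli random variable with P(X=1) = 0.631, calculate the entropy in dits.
0.2859 dits

The binary entropy function is:
H(p) = -p log(p) - (1-p) log(1-p)

H(0.631) = -0.631 × log_10(0.631) - 0.369 × log_10(0.369)
H(0.631) = 0.2859 dits

Note: Binary entropy is maximized at p=0.5 (H=1 bit) and minimized at p=0 or p=1 (H=0).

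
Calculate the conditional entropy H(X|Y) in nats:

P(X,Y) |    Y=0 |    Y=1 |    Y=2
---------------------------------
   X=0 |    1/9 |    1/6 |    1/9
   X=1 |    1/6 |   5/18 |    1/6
0.6679 nats

Using the chain rule: H(X|Y) = H(X,Y) - H(Y)

First, compute H(X,Y) = 1.7400 nats

Marginal P(Y) = (5/18, 4/9, 5/18)
H(Y) = 1.0720 nats

H(X|Y) = H(X,Y) - H(Y) = 1.7400 - 1.0720 = 0.6679 nats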